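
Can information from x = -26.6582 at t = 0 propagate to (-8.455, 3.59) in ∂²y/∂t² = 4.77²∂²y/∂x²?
No. The domain of dependence is [-25.5793, 8.6693], and -26.6582 is outside this interval.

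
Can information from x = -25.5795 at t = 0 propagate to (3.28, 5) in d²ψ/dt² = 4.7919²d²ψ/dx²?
No. The domain of dependence is [-20.6795, 27.2395], and -25.5795 is outside this interval.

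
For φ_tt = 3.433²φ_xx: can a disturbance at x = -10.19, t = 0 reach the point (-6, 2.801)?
Yes. The domain of dependence is [-15.615833, 3.615833], and -10.19 ∈ [-15.615833, 3.615833].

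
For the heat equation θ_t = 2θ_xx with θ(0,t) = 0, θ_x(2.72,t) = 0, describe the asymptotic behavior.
θ → 0. Heat escapes through the Dirichlet boundary.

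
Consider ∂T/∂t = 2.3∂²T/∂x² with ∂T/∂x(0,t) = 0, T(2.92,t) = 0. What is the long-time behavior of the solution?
As t → ∞, T → 0. Heat escapes through the Dirichlet boundary.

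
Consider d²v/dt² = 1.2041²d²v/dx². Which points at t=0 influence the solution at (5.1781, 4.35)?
Domain of dependence: [-0.059735, 10.415935]. Signals travel at speed 1.2041, so data within |x - 5.1781| ≤ 1.2041·4.35 = 5.237835 can reach the point.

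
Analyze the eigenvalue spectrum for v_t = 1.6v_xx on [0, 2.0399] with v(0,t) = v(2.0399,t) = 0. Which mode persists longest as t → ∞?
Eigenvalues: λₙ = 1.6n²π²/2.0399².
First three modes:
  n=1: λ₁ = 1.6π²/2.0399² ≈ 3.795
  n=2: λ₂ = 6.4π²/2.0399² ≈ 15.18 (4× faster decay)
  n=3: λ₃ = 14.4π²/2.0399² ≈ 34.154 (9× faster decay)
As t → ∞, higher modes decay exponentially faster. The n=1 mode dominates: v ~ c₁ sin(πx/2.0399) e^{-λ₁t}.
Decay rate: λ₁ = 1.6π²/2.0399² ≈ 3.795.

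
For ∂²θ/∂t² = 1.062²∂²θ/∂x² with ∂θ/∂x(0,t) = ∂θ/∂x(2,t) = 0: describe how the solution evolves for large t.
θ oscillates about a mean that drifts linearly in t (generically unbounded; no decay). There is no damping, so the nonconstant modes persist as standing waves (energy conserved, no decay). But with Neumann conditions at both ends the constant mode has eigenvalue 0: the spatial mean M(t) of θ satisfies M'' = 0, so M(t) = M(0) + M'(0)·t. Unless the initial velocity has zero mean (∫θ_t(x,0)dx = 0), the solution grows linearly in t (unbounded, though not exponentially); if it does have zero mean, the solution stays bounded and simply oscillates.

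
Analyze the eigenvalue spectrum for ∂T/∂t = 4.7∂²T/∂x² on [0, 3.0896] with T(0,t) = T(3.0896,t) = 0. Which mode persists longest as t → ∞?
Eigenvalues: λₙ = 4.7n²π²/3.0896².
First three modes:
  n=1: λ₁ = 4.7π²/3.0896² ≈ 4.86
  n=2: λ₂ = 18.8π²/3.0896² ≈ 19.438 (4× faster decay)
  n=3: λ₃ = 42.3π²/3.0896² ≈ 43.736 (9× faster decay)
As t → ∞, higher modes decay exponentially faster. The n=1 mode dominates: T ~ c₁ sin(πx/3.0896) e^{-λ₁t}.
Decay rate: λ₁ = 4.7π²/3.0896² ≈ 4.86.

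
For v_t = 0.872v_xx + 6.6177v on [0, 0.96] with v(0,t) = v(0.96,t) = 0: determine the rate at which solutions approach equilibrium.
Eigenvalues: λₙ = 0.872n²π²/0.96² - 6.6177.
First three modes:
  n=1: λ₁ = 0.872π²/0.96² - 6.6177 ≈ 2.721
  n=2: λ₂ = 3.488π²/0.96² - 6.6177 ≈ 30.736
  n=3: λ₃ = 7.848π²/0.96² - 6.6177 ≈ 77.428
Since 0.872π²/0.96² ≈ 9.338 > 6.6177, all λₙ > 0.
The n=1 mode decays slowest → dominates as t → ∞.
Asymptotic: v ~ c₁ sin(πx/0.96) e^{-λ₁t} with decay rate λ₁ ≈ 2.721.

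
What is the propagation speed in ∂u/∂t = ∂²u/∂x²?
Infinite. The heat equation is parabolic, not hyperbolic, so disturbances propagate instantly.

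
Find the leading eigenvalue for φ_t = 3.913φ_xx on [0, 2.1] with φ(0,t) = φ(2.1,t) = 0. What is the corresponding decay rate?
Eigenvalues: λₙ = 3.913n²π²/2.1².
First three modes:
  n=1: λ₁ = 3.913π²/2.1² ≈ 8.757
  n=2: λ₂ = 15.652π²/2.1² ≈ 35.029 (4× faster decay)
  n=3: λ₃ = 35.217π²/2.1² ≈ 78.816 (9× faster decay)
As t → ∞, higher modes decay exponentially faster. The n=1 mode dominates: φ ~ c₁ sin(πx/2.1) e^{-λ₁t}.
Decay rate: λ₁ = 3.913π²/2.1² ≈ 8.757.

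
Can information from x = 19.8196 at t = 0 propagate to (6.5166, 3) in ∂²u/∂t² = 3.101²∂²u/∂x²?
No. The domain of dependence is [-2.7864, 15.8196], and 19.8196 is outside this interval.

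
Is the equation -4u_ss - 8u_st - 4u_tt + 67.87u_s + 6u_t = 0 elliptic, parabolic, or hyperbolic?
Computing B² - 4AC with A = -4, B = -8, C = -4: discriminant = 0 (zero). Answer: parabolic.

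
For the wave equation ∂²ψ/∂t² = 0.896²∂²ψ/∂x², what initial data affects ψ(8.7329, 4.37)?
Domain of dependence: [4.81738, 12.64842]. Signals travel at speed 0.896, so data within |x - 8.7329| ≤ 0.896·4.37 = 3.91552 can reach the point.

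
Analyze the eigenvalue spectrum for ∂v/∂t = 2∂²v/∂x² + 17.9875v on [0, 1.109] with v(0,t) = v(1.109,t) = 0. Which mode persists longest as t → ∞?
Eigenvalues: λₙ = 2n²π²/1.109² - 17.9875.
First three modes:
  n=1: λ₁ = 2π²/1.109² - 17.9875 ≈ -1.938
  n=2: λ₂ = 8π²/1.109² - 17.9875 ≈ 46.211
  n=3: λ₃ = 18π²/1.109² - 17.9875 ≈ 126.46
Since 2π²/1.109² ≈ 16.05 < 17.9875, λ₁ < 0.
The n=1 mode grows fastest (−λₙ is largest for n=1) → dominates.
Asymptotic: v ~ c₁ sin(πx/1.109) e^{1.938t} (exponential growth at rate −λ₁ ≈ 1.938).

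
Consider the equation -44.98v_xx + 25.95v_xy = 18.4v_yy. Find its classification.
Rewriting in standard form: -44.98v_xx + 25.95v_xy - 18.4v_yy = 0. Elliptic. (A = -44.98, B = 25.95, C = -18.4 gives B² - 4AC = -2637.1255.)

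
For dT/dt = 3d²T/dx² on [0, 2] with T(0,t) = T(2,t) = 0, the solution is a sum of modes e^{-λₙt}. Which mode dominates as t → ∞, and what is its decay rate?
Eigenvalues: λₙ = 3n²π²/2².
First three modes:
  n=1: λ₁ = 3π²/2² ≈ 7.402
  n=2: λ₂ = 12π²/2² ≈ 29.609 (4× faster decay)
  n=3: λ₃ = 27π²/2² ≈ 66.62 (9× faster decay)
As t → ∞, higher modes decay exponentially faster. The n=1 mode dominates: T ~ c₁ sin(πx/2) e^{-λ₁t}.
Decay rate: λ₁ = 3π²/2² ≈ 7.402.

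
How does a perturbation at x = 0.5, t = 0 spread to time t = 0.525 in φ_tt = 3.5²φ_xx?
Domain of influence: [-1.3375, 2.3375]. Data at x = 0.5 spreads outward at speed 3.5.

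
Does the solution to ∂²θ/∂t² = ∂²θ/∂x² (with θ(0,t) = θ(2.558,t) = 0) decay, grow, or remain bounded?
θ oscillates (no decay). Energy is conserved; the solution oscillates indefinitely as standing waves.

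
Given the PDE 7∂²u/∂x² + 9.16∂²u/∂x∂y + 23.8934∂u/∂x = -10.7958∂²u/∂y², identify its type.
Rewriting in standard form: 7∂²u/∂x² + 9.16∂²u/∂x∂y + 10.7958∂²u/∂y² + 23.8934∂u/∂x = 0. The second-order coefficients are A = 7, B = 9.16, C = 10.7958. Since B² - 4AC = -218.3768 < 0, this is an elliptic PDE.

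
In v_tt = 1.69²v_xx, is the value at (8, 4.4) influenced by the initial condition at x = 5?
Yes. The domain of dependence is [0.564, 15.436], and 5 ∈ [0.564, 15.436].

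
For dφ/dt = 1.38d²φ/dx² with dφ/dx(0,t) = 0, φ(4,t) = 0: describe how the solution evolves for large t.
φ → 0. Heat escapes through the Dirichlet boundary.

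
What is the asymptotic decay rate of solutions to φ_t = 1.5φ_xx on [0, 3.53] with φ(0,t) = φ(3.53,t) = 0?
Eigenvalues: λₙ = 1.5n²π²/3.53².
First three modes:
  n=1: λ₁ = 1.5π²/3.53² ≈ 1.188
  n=2: λ₂ = 6π²/3.53² ≈ 4.752 (4× faster decay)
  n=3: λ₃ = 13.5π²/3.53² ≈ 10.693 (9× faster decay)
As t → ∞, higher modes decay exponentially faster. The n=1 mode dominates: φ ~ c₁ sin(πx/3.53) e^{-λ₁t}.
Decay rate: λ₁ = 1.5π²/3.53² ≈ 1.188.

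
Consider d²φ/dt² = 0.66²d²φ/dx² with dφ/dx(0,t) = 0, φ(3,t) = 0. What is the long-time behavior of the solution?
As t → ∞, φ oscillates (no decay). Energy is conserved; the solution oscillates indefinitely as standing waves.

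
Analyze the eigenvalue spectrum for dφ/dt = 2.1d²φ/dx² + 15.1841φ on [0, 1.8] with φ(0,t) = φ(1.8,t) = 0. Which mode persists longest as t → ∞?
Eigenvalues: λₙ = 2.1n²π²/1.8² - 15.1841.
First three modes:
  n=1: λ₁ = 2.1π²/1.8² - 15.1841 ≈ -8.787
  n=2: λ₂ = 8.4π²/1.8² - 15.1841 ≈ 10.404
  n=3: λ₃ = 18.9π²/1.8² - 15.1841 ≈ 42.389
Since 2.1π²/1.8² ≈ 6.397 < 15.1841, λ₁ < 0.
The n=1 mode grows fastest (−λₙ is largest for n=1) → dominates.
Asymptotic: φ ~ c₁ sin(πx/1.8) e^{8.787t} (exponential growth at rate −λ₁ ≈ 8.787).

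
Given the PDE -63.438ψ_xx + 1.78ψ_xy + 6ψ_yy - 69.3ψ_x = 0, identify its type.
The second-order coefficients are A = -63.438, B = 1.78, C = 6. Since B² - 4AC = 1525.6804 > 0, this is a hyperbolic PDE.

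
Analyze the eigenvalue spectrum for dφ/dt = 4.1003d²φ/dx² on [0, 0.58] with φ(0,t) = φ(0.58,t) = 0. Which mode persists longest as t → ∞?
Eigenvalues: λₙ = 4.1003n²π²/0.58².
First three modes:
  n=1: λ₁ = 4.1003π²/0.58² ≈ 120.298
  n=2: λ₂ = 16.4012π²/0.58² ≈ 481.193 (4× faster decay)
  n=3: λ₃ = 36.9027π²/0.58² ≈ 1082.684 (9× faster decay)
As t → ∞, higher modes decay exponentially faster. The n=1 mode dominates: φ ~ c₁ sin(πx/0.58) e^{-λ₁t}.
Decay rate: λ₁ = 4.1003π²/0.58² ≈ 120.298.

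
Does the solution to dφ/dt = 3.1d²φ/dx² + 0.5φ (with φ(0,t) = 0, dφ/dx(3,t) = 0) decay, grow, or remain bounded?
φ → 0. Diffusion dominates reaction (r=0.5 < κπ²/(4L²)≈0.85); solution decays.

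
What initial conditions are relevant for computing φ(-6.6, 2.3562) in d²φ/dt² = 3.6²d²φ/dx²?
Domain of dependence: [-15.08232, 1.88232]. Signals travel at speed 3.6, so data within |x - -6.6| ≤ 3.6·2.3562 = 8.48232 can reach the point.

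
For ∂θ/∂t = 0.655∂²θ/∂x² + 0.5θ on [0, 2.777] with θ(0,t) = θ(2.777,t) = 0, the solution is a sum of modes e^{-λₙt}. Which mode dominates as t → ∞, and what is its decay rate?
Eigenvalues: λₙ = 0.655n²π²/2.777² - 0.5.
First three modes:
  n=1: λ₁ = 0.655π²/2.777² - 0.5 ≈ 0.338
  n=2: λ₂ = 2.62π²/2.777² - 0.5 ≈ 2.853
  n=3: λ₃ = 5.895π²/2.777² - 0.5 ≈ 7.045
Since 0.655π²/2.777² ≈ 0.838 > 0.5, all λₙ > 0.
The n=1 mode decays slowest → dominates as t → ∞.
Asymptotic: θ ~ c₁ sin(πx/2.777) e^{-λ₁t} with decay rate λ₁ ≈ 0.338.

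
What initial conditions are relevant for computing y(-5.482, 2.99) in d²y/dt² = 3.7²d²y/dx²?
Domain of dependence: [-16.545, 5.581]. Signals travel at speed 3.7, so data within |x - -5.482| ≤ 3.7·2.99 = 11.063 can reach the point.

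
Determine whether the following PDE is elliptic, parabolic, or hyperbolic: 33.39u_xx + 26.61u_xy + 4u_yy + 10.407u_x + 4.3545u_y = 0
Coefficients: A = 33.39, B = 26.61, C = 4. B² - 4AC = 173.8521, which is positive, so the equation is hyperbolic.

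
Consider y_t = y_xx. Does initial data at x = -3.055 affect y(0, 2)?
Yes, for any finite x. The heat equation has infinite propagation speed, so all initial data affects all points at any t > 0.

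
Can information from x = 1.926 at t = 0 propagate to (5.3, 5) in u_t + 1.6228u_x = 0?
No. Only data at x = -2.814 affects (5.3, 5). Advection has one-way propagation along characteristics.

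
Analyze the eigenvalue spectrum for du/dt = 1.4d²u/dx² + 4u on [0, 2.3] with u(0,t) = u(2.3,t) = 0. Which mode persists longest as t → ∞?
Eigenvalues: λₙ = 1.4n²π²/2.3² - 4.
First three modes:
  n=1: λ₁ = 1.4π²/2.3² - 4 ≈ -1.388
  n=2: λ₂ = 5.6π²/2.3² - 4 ≈ 6.448
  n=3: λ₃ = 12.6π²/2.3² - 4 ≈ 19.508
Since 1.4π²/2.3² ≈ 2.612 < 4, λ₁ < 0.
The n=1 mode grows fastest (−λₙ is largest for n=1) → dominates.
Asymptotic: u ~ c₁ sin(πx/2.3) e^{1.388t} (exponential growth at rate −λ₁ ≈ 1.388).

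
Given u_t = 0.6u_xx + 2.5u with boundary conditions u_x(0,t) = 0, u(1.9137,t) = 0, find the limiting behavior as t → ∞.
u grows unboundedly. Reaction dominates diffusion (r=2.5 > κπ²/(4L²)≈0.4); solution grows exponentially.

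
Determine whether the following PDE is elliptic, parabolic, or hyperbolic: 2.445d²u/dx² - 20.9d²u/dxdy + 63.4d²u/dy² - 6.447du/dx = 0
Coefficients: A = 2.445, B = -20.9, C = 63.4. B² - 4AC = -183.242, which is negative, so the equation is elliptic.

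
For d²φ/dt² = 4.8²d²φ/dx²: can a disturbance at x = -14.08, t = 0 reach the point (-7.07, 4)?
Yes. The domain of dependence is [-26.27, 12.13], and -14.08 ∈ [-26.27, 12.13].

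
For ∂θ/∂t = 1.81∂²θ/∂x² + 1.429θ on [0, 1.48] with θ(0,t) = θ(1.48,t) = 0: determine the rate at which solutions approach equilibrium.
Eigenvalues: λₙ = 1.81n²π²/1.48² - 1.429.
First three modes:
  n=1: λ₁ = 1.81π²/1.48² - 1.429 ≈ 6.727
  n=2: λ₂ = 7.24π²/1.48² - 1.429 ≈ 31.193
  n=3: λ₃ = 16.29π²/1.48² - 1.429 ≈ 71.971
Since 1.81π²/1.48² ≈ 8.156 > 1.429, all λₙ > 0.
The n=1 mode decays slowest → dominates as t → ∞.
Asymptotic: θ ~ c₁ sin(πx/1.48) e^{-λ₁t} with decay rate λ₁ ≈ 6.727.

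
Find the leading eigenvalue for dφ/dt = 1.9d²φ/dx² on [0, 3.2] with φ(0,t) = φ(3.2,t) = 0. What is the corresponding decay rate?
Eigenvalues: λₙ = 1.9n²π²/3.2².
First three modes:
  n=1: λ₁ = 1.9π²/3.2² ≈ 1.831
  n=2: λ₂ = 7.6π²/3.2² ≈ 7.325 (4× faster decay)
  n=3: λ₃ = 17.1π²/3.2² ≈ 16.481 (9× faster decay)
As t → ∞, higher modes decay exponentially faster. The n=1 mode dominates: φ ~ c₁ sin(πx/3.2) e^{-λ₁t}.
Decay rate: λ₁ = 1.9π²/3.2² ≈ 1.831.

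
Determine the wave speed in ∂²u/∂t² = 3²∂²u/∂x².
Speed = 3. Information travels along characteristics x = x₀ ± 3t.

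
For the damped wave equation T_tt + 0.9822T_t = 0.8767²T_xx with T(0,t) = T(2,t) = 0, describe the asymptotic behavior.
T → 0. Damping (γ=0.9822) dissipates energy; oscillations decay exponentially.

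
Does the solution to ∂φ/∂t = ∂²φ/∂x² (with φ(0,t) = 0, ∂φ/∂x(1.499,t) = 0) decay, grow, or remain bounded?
φ → 0. Heat escapes through the Dirichlet boundary.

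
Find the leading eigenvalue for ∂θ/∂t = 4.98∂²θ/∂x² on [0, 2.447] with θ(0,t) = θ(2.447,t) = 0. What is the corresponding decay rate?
Eigenvalues: λₙ = 4.98n²π²/2.447².
First three modes:
  n=1: λ₁ = 4.98π²/2.447² ≈ 8.208
  n=2: λ₂ = 19.92π²/2.447² ≈ 32.834 (4× faster decay)
  n=3: λ₃ = 44.82π²/2.447² ≈ 73.876 (9× faster decay)
As t → ∞, higher modes decay exponentially faster. The n=1 mode dominates: θ ~ c₁ sin(πx/2.447) e^{-λ₁t}.
Decay rate: λ₁ = 4.98π²/2.447² ≈ 8.208.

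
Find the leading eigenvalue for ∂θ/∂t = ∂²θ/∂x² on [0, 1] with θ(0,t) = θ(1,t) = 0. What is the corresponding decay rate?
Eigenvalues: λₙ = n²π².
First three modes:
  n=1: λ₁ = π² ≈ 9.87
  n=2: λ₂ = 4π² ≈ 39.478 (4× faster decay)
  n=3: λ₃ = 9π² ≈ 88.826 (9× faster decay)
As t → ∞, higher modes decay exponentially faster. The n=1 mode dominates: θ ~ c₁ sin(πx) e^{-λ₁t}.
Decay rate: λ₁ = π² ≈ 9.87.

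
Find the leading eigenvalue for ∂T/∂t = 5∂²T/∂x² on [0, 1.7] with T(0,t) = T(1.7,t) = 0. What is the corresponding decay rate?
Eigenvalues: λₙ = 5n²π²/1.7².
First three modes:
  n=1: λ₁ = 5π²/1.7² ≈ 17.075
  n=2: λ₂ = 20π²/1.7² ≈ 68.302 (4× faster decay)
  n=3: λ₃ = 45π²/1.7² ≈ 153.679 (9× faster decay)
As t → ∞, higher modes decay exponentially faster. The n=1 mode dominates: T ~ c₁ sin(πx/1.7) e^{-λ₁t}.
Decay rate: λ₁ = 5π²/1.7² ≈ 17.075.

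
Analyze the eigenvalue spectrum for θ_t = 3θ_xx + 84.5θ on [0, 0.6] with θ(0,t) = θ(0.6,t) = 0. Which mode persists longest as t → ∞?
Eigenvalues: λₙ = 3n²π²/0.6² - 84.5.
First three modes:
  n=1: λ₁ = 3π²/0.6² - 84.5 ≈ -2.253
  n=2: λ₂ = 12π²/0.6² - 84.5 ≈ 244.487
  n=3: λ₃ = 27π²/0.6² - 84.5 ≈ 655.72
Since 3π²/0.6² ≈ 82.247 < 84.5, λ₁ < 0.
The n=1 mode grows fastest (−λₙ is largest for n=1) → dominates.
Asymptotic: θ ~ c₁ sin(πx/0.6) e^{2.253t} (exponential growth at rate −λ₁ ≈ 2.253).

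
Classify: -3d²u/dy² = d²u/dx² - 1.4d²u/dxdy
Rewriting in standard form: -d²u/dx² + 1.4d²u/dxdy - 3d²u/dy² = 0. Elliptic (discriminant = -10.04).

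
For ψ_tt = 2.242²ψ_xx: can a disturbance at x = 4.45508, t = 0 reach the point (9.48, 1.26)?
No. The domain of dependence is [6.65508, 12.30492], and 4.45508 is outside this interval.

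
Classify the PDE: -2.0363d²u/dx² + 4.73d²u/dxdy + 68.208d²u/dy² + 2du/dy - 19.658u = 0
A = -2.0363, B = 4.73, C = 68.208. Discriminant B² - 4AC = 577.9407016. Since 577.9407016 > 0, hyperbolic.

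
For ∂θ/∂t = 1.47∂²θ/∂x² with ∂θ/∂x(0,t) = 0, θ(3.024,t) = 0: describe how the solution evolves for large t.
θ → 0. Heat escapes through the Dirichlet boundary.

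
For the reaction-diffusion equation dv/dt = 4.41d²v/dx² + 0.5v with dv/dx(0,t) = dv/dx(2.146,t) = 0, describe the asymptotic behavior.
v grows unboundedly. With Neumann BCs the constant mode has diffusion eigenvalue 0, so any r > 0 makes it grow like e^(0.5t); solution grows exponentially.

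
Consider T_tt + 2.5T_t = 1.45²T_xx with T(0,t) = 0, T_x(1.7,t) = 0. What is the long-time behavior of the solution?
As t → ∞, T → 0. Damping (γ=2.5) dissipates energy; oscillations decay exponentially.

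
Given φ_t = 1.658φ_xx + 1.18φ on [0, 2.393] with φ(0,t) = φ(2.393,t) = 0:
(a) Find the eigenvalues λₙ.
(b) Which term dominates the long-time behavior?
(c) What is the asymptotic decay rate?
Eigenvalues: λₙ = 1.658n²π²/2.393² - 1.18.
First three modes:
  n=1: λ₁ = 1.658π²/2.393² - 1.18 ≈ 1.678
  n=2: λ₂ = 6.632π²/2.393² - 1.18 ≈ 10.25
  n=3: λ₃ = 14.922π²/2.393² - 1.18 ≈ 24.538
Since 1.658π²/2.393² ≈ 2.858 > 1.18, all λₙ > 0.
The n=1 mode decays slowest → dominates as t → ∞.
Asymptotic: φ ~ c₁ sin(πx/2.393) e^{-λ₁t} with decay rate λ₁ ≈ 1.678.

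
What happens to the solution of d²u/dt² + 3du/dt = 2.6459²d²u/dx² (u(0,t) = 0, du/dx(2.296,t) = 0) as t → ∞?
u → 0. Damping (γ=3) dissipates energy; oscillations decay exponentially.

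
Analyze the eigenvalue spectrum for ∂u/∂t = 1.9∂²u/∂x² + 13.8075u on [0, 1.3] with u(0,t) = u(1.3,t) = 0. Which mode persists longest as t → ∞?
Eigenvalues: λₙ = 1.9n²π²/1.3² - 13.8075.
First three modes:
  n=1: λ₁ = 1.9π²/1.3² - 13.8075 ≈ -2.711
  n=2: λ₂ = 7.6π²/1.3² - 13.8075 ≈ 30.577
  n=3: λ₃ = 17.1π²/1.3² - 13.8075 ≈ 86.057
Since 1.9π²/1.3² ≈ 11.096 < 13.8075, λ₁ < 0.
The n=1 mode grows fastest (−λₙ is largest for n=1) → dominates.
Asymptotic: u ~ c₁ sin(πx/1.3) e^{2.711t} (exponential growth at rate −λ₁ ≈ 2.711).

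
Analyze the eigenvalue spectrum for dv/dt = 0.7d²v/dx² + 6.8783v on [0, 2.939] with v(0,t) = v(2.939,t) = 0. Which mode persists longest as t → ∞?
Eigenvalues: λₙ = 0.7n²π²/2.939² - 6.8783.
First three modes:
  n=1: λ₁ = 0.7π²/2.939² - 6.8783 ≈ -6.078
  n=2: λ₂ = 2.8π²/2.939² - 6.8783 ≈ -3.679
  n=3: λ₃ = 6.3π²/2.939² - 6.8783 ≈ 0.32
Since 0.7π²/2.939² ≈ 0.8 < 6.8783, λ₁ < 0.
The n=1 mode grows fastest (−λₙ is largest for n=1) → dominates.
Asymptotic: v ~ c₁ sin(πx/2.939) e^{6.078t} (exponential growth at rate −λ₁ ≈ 6.078).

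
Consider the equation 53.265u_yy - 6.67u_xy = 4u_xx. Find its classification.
Rewriting in standard form: -4u_xx - 6.67u_xy + 53.265u_yy = 0. Hyperbolic. (A = -4, B = -6.67, C = 53.265 gives B² - 4AC = 896.7289.)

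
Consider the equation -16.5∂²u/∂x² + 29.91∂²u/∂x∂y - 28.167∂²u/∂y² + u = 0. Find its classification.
Elliptic. (A = -16.5, B = 29.91, C = -28.167 gives B² - 4AC = -964.4139.)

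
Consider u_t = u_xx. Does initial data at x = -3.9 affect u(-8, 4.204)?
Yes, for any finite x. The heat equation has infinite propagation speed, so all initial data affects all points at any t > 0.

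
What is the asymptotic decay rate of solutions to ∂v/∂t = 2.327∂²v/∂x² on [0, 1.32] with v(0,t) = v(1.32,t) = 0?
Eigenvalues: λₙ = 2.327n²π²/1.32².
First three modes:
  n=1: λ₁ = 2.327π²/1.32² ≈ 13.181
  n=2: λ₂ = 9.308π²/1.32² ≈ 52.724 (4× faster decay)
  n=3: λ₃ = 20.943π²/1.32² ≈ 118.629 (9× faster decay)
As t → ∞, higher modes decay exponentially faster. The n=1 mode dominates: v ~ c₁ sin(πx/1.32) e^{-λ₁t}.
Decay rate: λ₁ = 2.327π²/1.32² ≈ 13.181.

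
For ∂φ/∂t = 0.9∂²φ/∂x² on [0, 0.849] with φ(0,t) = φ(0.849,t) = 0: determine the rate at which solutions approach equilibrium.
Eigenvalues: λₙ = 0.9n²π²/0.849².
First three modes:
  n=1: λ₁ = 0.9π²/0.849² ≈ 12.323
  n=2: λ₂ = 3.6π²/0.849² ≈ 49.293 (4× faster decay)
  n=3: λ₃ = 8.1π²/0.849² ≈ 110.91 (9× faster decay)
As t → ∞, higher modes decay exponentially faster. The n=1 mode dominates: φ ~ c₁ sin(πx/0.849) e^{-λ₁t}.
Decay rate: λ₁ = 0.9π²/0.849² ≈ 12.323.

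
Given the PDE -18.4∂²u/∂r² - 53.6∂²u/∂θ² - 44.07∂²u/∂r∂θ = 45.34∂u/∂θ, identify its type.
Rewriting in standard form: -18.4∂²u/∂r² - 44.07∂²u/∂r∂θ - 53.6∂²u/∂θ² - 45.34∂u/∂θ = 0. The second-order coefficients are A = -18.4, B = -44.07, C = -53.6. Since B² - 4AC = -2002.7951 < 0, this is an elliptic PDE.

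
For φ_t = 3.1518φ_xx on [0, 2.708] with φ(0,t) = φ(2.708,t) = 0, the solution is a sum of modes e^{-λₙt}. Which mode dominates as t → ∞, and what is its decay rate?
Eigenvalues: λₙ = 3.1518n²π²/2.708².
First three modes:
  n=1: λ₁ = 3.1518π²/2.708² ≈ 4.242
  n=2: λ₂ = 12.6072π²/2.708² ≈ 16.968 (4× faster decay)
  n=3: λ₃ = 28.3662π²/2.708² ≈ 38.177 (9× faster decay)
As t → ∞, higher modes decay exponentially faster. The n=1 mode dominates: φ ~ c₁ sin(πx/2.708) e^{-λ₁t}.
Decay rate: λ₁ = 3.1518π²/2.708² ≈ 4.242.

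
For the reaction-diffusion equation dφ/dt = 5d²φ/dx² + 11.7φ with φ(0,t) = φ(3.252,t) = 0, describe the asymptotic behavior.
φ grows unboundedly. Reaction dominates diffusion (r=11.7 > κπ²/L²≈4.67); solution grows exponentially.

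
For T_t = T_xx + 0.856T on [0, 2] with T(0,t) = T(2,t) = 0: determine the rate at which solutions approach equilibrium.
Eigenvalues: λₙ = n²π²/2² - 0.856.
First three modes:
  n=1: λ₁ = π²/2² - 0.856 ≈ 1.611
  n=2: λ₂ = 4π²/2² - 0.856 ≈ 9.014
  n=3: λ₃ = 9π²/2² - 0.856 ≈ 21.351
Since π²/2² ≈ 2.467 > 0.856, all λₙ > 0.
The n=1 mode decays slowest → dominates as t → ∞.
Asymptotic: T ~ c₁ sin(πx/2) e^{-λ₁t} with decay rate λ₁ ≈ 1.611.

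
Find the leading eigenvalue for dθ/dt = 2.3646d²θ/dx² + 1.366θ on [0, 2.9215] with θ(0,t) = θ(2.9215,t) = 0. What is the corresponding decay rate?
Eigenvalues: λₙ = 2.3646n²π²/2.9215² - 1.366.
First three modes:
  n=1: λ₁ = 2.3646π²/2.9215² - 1.366 ≈ 1.368
  n=2: λ₂ = 9.4584π²/2.9215² - 1.366 ≈ 9.571
  n=3: λ₃ = 21.2814π²/2.9215² - 1.366 ≈ 23.243
Since 2.3646π²/2.9215² ≈ 2.734 > 1.366, all λₙ > 0.
The n=1 mode decays slowest → dominates as t → ∞.
Asymptotic: θ ~ c₁ sin(πx/2.9215) e^{-λ₁t} with decay rate λ₁ ≈ 1.368.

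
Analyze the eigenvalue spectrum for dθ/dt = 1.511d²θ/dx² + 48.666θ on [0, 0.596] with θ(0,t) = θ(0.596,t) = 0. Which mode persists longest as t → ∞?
Eigenvalues: λₙ = 1.511n²π²/0.596² - 48.666.
First three modes:
  n=1: λ₁ = 1.511π²/0.596² - 48.666 ≈ -6.683
  n=2: λ₂ = 6.044π²/0.596² - 48.666 ≈ 119.265
  n=3: λ₃ = 13.599π²/0.596² - 48.666 ≈ 329.179
Since 1.511π²/0.596² ≈ 41.983 < 48.666, λ₁ < 0.
The n=1 mode grows fastest (−λₙ is largest for n=1) → dominates.
Asymptotic: θ ~ c₁ sin(πx/0.596) e^{6.683t} (exponential growth at rate −λ₁ ≈ 6.683).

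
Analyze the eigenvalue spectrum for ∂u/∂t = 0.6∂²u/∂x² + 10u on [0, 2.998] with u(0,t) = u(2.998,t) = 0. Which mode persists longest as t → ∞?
Eigenvalues: λₙ = 0.6n²π²/2.998² - 10.
First three modes:
  n=1: λ₁ = 0.6π²/2.998² - 10 ≈ -9.341
  n=2: λ₂ = 2.4π²/2.998² - 10 ≈ -7.365
  n=3: λ₃ = 5.4π²/2.998² - 10 ≈ -4.07
Since 0.6π²/2.998² ≈ 0.659 < 10, λ₁ < 0.
The n=1 mode grows fastest (−λₙ is largest for n=1) → dominates.
Asymptotic: u ~ c₁ sin(πx/2.998) e^{9.341t} (exponential growth at rate −λ₁ ≈ 9.341).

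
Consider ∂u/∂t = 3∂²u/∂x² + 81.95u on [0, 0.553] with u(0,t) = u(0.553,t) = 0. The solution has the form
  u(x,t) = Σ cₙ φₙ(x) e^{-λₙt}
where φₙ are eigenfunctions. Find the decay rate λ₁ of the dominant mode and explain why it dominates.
Eigenvalues: λₙ = 3n²π²/0.553² - 81.95.
First three modes:
  n=1: λ₁ = 3π²/0.553² - 81.95 ≈ 14.871
  n=2: λ₂ = 12π²/0.553² - 81.95 ≈ 305.335
  n=3: λ₃ = 27π²/0.553² - 81.95 ≈ 789.441
Since 3π²/0.553² ≈ 96.821 > 81.95, all λₙ > 0.
The n=1 mode decays slowest → dominates as t → ∞.
Asymptotic: u ~ c₁ sin(πx/0.553) e^{-λ₁t} with decay rate λ₁ ≈ 14.871.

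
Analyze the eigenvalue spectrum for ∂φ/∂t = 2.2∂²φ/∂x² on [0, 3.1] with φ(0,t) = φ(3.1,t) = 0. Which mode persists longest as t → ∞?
Eigenvalues: λₙ = 2.2n²π²/3.1².
First three modes:
  n=1: λ₁ = 2.2π²/3.1² ≈ 2.259
  n=2: λ₂ = 8.8π²/3.1² ≈ 9.038 (4× faster decay)
  n=3: λ₃ = 19.8π²/3.1² ≈ 20.335 (9× faster decay)
As t → ∞, higher modes decay exponentially faster. The n=1 mode dominates: φ ~ c₁ sin(πx/3.1) e^{-λ₁t}.
Decay rate: λ₁ = 2.2π²/3.1² ≈ 2.259.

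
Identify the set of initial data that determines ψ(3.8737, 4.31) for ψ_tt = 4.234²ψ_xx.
Domain of dependence: [-14.37484, 22.12224]. Signals travel at speed 4.234, so data within |x - 3.8737| ≤ 4.234·4.31 = 18.24854 can reach the point.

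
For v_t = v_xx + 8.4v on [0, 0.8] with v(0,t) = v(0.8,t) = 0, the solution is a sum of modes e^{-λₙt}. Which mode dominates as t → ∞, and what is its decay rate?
Eigenvalues: λₙ = n²π²/0.8² - 8.4.
First three modes:
  n=1: λ₁ = π²/0.8² - 8.4 ≈ 7.021
  n=2: λ₂ = 4π²/0.8² - 8.4 ≈ 53.285
  n=3: λ₃ = 9π²/0.8² - 8.4 ≈ 130.391
Since π²/0.8² ≈ 15.421 > 8.4, all λₙ > 0.
The n=1 mode decays slowest → dominates as t → ∞.
Asymptotic: v ~ c₁ sin(πx/0.8) e^{-λ₁t} with decay rate λ₁ ≈ 7.021.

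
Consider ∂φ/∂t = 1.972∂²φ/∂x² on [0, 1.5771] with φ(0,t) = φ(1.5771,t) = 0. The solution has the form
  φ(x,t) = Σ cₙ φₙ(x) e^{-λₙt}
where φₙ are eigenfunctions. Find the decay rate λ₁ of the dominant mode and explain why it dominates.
Eigenvalues: λₙ = 1.972n²π²/1.5771².
First three modes:
  n=1: λ₁ = 1.972π²/1.5771² ≈ 7.825
  n=2: λ₂ = 7.888π²/1.5771² ≈ 31.3 (4× faster decay)
  n=3: λ₃ = 17.748π²/1.5771² ≈ 70.426 (9× faster decay)
As t → ∞, higher modes decay exponentially faster. The n=1 mode dominates: φ ~ c₁ sin(πx/1.5771) e^{-λ₁t}.
Decay rate: λ₁ = 1.972π²/1.5771² ≈ 7.825.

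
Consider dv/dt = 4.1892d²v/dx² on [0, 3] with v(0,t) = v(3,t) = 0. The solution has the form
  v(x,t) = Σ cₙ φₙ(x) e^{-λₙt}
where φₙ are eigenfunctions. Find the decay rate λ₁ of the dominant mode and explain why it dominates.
Eigenvalues: λₙ = 4.1892n²π²/3².
First three modes:
  n=1: λ₁ = 4.1892π²/3² ≈ 4.594
  n=2: λ₂ = 16.7568π²/3² ≈ 18.376 (4× faster decay)
  n=3: λ₃ = 37.7028π²/3² ≈ 41.346 (9× faster decay)
As t → ∞, higher modes decay exponentially faster. The n=1 mode dominates: v ~ c₁ sin(πx/3) e^{-λ₁t}.
Decay rate: λ₁ = 4.1892π²/3² ≈ 4.594.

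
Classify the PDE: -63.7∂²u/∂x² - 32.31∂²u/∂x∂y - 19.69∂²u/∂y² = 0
A = -63.7, B = -32.31, C = -19.69. Discriminant B² - 4AC = -3973.0759. Since -3973.0759 < 0, elliptic.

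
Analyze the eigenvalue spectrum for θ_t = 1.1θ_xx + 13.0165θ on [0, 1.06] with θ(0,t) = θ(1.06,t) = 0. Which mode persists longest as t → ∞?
Eigenvalues: λₙ = 1.1n²π²/1.06² - 13.0165.
First three modes:
  n=1: λ₁ = 1.1π²/1.06² - 13.0165 ≈ -3.354
  n=2: λ₂ = 4.4π²/1.06² - 13.0165 ≈ 25.633
  n=3: λ₃ = 9.9π²/1.06² - 13.0165 ≈ 73.944
Since 1.1π²/1.06² ≈ 9.662 < 13.0165, λ₁ < 0.
The n=1 mode grows fastest (−λₙ is largest for n=1) → dominates.
Asymptotic: θ ~ c₁ sin(πx/1.06) e^{3.354t} (exponential growth at rate −λ₁ ≈ 3.354).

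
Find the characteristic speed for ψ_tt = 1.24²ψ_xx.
Speed = 1.24. Information travels along characteristics x = x₀ ± 1.24t.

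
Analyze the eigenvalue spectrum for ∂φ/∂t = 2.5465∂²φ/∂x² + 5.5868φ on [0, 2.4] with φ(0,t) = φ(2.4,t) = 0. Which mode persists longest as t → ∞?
Eigenvalues: λₙ = 2.5465n²π²/2.4² - 5.5868.
First three modes:
  n=1: λ₁ = 2.5465π²/2.4² - 5.5868 ≈ -1.223
  n=2: λ₂ = 10.186π²/2.4² - 5.5868 ≈ 11.867
  n=3: λ₃ = 22.9185π²/2.4² - 5.5868 ≈ 33.683
Since 2.5465π²/2.4² ≈ 4.363 < 5.5868, λ₁ < 0.
The n=1 mode grows fastest (−λₙ is largest for n=1) → dominates.
Asymptotic: φ ~ c₁ sin(πx/2.4) e^{1.223t} (exponential growth at rate −λ₁ ≈ 1.223).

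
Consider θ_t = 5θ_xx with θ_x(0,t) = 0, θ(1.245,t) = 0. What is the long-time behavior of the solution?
As t → ∞, θ → 0. Heat escapes through the Dirichlet boundary.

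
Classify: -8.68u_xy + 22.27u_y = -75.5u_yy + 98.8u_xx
Rewriting in standard form: -98.8u_xx - 8.68u_xy + 75.5u_yy + 22.27u_y = 0. Hyperbolic (discriminant = 29912.9424).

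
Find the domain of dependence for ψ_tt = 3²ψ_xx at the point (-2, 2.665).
Domain of dependence: [-9.995, 5.995]. Signals travel at speed 3, so data within |x - -2| ≤ 3·2.665 = 7.995 can reach the point.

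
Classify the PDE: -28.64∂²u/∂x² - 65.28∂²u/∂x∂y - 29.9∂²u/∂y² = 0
A = -28.64, B = -65.28, C = -29.9. Discriminant B² - 4AC = 836.1344. Since 836.1344 > 0, hyperbolic.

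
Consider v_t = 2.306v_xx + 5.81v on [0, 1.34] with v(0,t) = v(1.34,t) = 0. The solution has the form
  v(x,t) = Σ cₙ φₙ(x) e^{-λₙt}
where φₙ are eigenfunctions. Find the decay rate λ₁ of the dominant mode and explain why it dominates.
Eigenvalues: λₙ = 2.306n²π²/1.34² - 5.81.
First three modes:
  n=1: λ₁ = 2.306π²/1.34² - 5.81 ≈ 6.865
  n=2: λ₂ = 9.224π²/1.34² - 5.81 ≈ 44.89
  n=3: λ₃ = 20.754π²/1.34² - 5.81 ≈ 108.265
Since 2.306π²/1.34² ≈ 12.675 > 5.81, all λₙ > 0.
The n=1 mode decays slowest → dominates as t → ∞.
Asymptotic: v ~ c₁ sin(πx/1.34) e^{-λ₁t} with decay rate λ₁ ≈ 6.865.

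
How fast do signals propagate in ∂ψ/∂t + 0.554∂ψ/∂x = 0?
Speed = 0.554. Information travels along x - 0.554t = const (rightward).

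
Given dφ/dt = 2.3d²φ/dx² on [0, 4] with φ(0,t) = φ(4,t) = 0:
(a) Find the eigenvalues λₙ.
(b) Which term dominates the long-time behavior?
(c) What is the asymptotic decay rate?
Eigenvalues: λₙ = 2.3n²π²/4².
First three modes:
  n=1: λ₁ = 2.3π²/4² ≈ 1.419
  n=2: λ₂ = 9.2π²/4² ≈ 5.675 (4× faster decay)
  n=3: λ₃ = 20.7π²/4² ≈ 12.769 (9× faster decay)
As t → ∞, higher modes decay exponentially faster. The n=1 mode dominates: φ ~ c₁ sin(πx/4) e^{-λ₁t}.
Decay rate: λ₁ = 2.3π²/4² ≈ 1.419.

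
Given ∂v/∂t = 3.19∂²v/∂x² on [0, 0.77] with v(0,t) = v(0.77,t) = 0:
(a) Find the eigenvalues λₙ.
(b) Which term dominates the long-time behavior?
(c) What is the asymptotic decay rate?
Eigenvalues: λₙ = 3.19n²π²/0.77².
First three modes:
  n=1: λ₁ = 3.19π²/0.77² ≈ 53.102
  n=2: λ₂ = 12.76π²/0.77² ≈ 212.407 (4× faster decay)
  n=3: λ₃ = 28.71π²/0.77² ≈ 477.916 (9× faster decay)
As t → ∞, higher modes decay exponentially faster. The n=1 mode dominates: v ~ c₁ sin(πx/0.77) e^{-λ₁t}.
Decay rate: λ₁ = 3.19π²/0.77² ≈ 53.102.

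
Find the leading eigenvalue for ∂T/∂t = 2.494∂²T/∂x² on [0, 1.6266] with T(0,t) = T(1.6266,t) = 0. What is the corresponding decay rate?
Eigenvalues: λₙ = 2.494n²π²/1.6266².
First three modes:
  n=1: λ₁ = 2.494π²/1.6266² ≈ 9.303
  n=2: λ₂ = 9.976π²/1.6266² ≈ 37.213 (4× faster decay)
  n=3: λ₃ = 22.446π²/1.6266² ≈ 83.729 (9× faster decay)
As t → ∞, higher modes decay exponentially faster. The n=1 mode dominates: T ~ c₁ sin(πx/1.6266) e^{-λ₁t}.
Decay rate: λ₁ = 2.494π²/1.6266² ≈ 9.303.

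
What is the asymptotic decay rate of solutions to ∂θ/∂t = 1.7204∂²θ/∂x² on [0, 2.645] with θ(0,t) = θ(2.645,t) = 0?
Eigenvalues: λₙ = 1.7204n²π²/2.645².
First three modes:
  n=1: λ₁ = 1.7204π²/2.645² ≈ 2.427
  n=2: λ₂ = 6.8816π²/2.645² ≈ 9.708 (4× faster decay)
  n=3: λ₃ = 15.4836π²/2.645² ≈ 21.843 (9× faster decay)
As t → ∞, higher modes decay exponentially faster. The n=1 mode dominates: θ ~ c₁ sin(πx/2.645) e^{-λ₁t}.
Decay rate: λ₁ = 1.7204π²/2.645² ≈ 2.427.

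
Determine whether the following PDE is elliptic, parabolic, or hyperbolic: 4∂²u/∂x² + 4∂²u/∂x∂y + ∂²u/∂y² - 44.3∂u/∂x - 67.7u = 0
Coefficients: A = 4, B = 4, C = 1. B² - 4AC = 0, which is zero, so the equation is parabolic.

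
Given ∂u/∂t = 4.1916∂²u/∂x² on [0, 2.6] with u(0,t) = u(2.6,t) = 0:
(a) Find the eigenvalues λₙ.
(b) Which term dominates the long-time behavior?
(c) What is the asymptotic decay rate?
Eigenvalues: λₙ = 4.1916n²π²/2.6².
First three modes:
  n=1: λ₁ = 4.1916π²/2.6² ≈ 6.12
  n=2: λ₂ = 16.7664π²/2.6² ≈ 24.479 (4× faster decay)
  n=3: λ₃ = 37.7244π²/2.6² ≈ 55.078 (9× faster decay)
As t → ∞, higher modes decay exponentially faster. The n=1 mode dominates: u ~ c₁ sin(πx/2.6) e^{-λ₁t}.
Decay rate: λ₁ = 4.1916π²/2.6² ≈ 6.12.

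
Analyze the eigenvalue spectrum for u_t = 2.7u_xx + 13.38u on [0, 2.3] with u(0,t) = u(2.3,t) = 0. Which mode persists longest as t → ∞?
Eigenvalues: λₙ = 2.7n²π²/2.3² - 13.38.
First three modes:
  n=1: λ₁ = 2.7π²/2.3² - 13.38 ≈ -8.343
  n=2: λ₂ = 10.8π²/2.3² - 13.38 ≈ 6.77
  n=3: λ₃ = 24.3π²/2.3² - 13.38 ≈ 31.957
Since 2.7π²/2.3² ≈ 5.037 < 13.38, λ₁ < 0.
The n=1 mode grows fastest (−λₙ is largest for n=1) → dominates.
Asymptotic: u ~ c₁ sin(πx/2.3) e^{8.343t} (exponential growth at rate −λ₁ ≈ 8.343).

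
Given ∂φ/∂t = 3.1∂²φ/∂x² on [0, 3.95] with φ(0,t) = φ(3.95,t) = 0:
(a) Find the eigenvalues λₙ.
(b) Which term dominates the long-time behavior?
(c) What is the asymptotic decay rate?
Eigenvalues: λₙ = 3.1n²π²/3.95².
First three modes:
  n=1: λ₁ = 3.1π²/3.95² ≈ 1.961
  n=2: λ₂ = 12.4π²/3.95² ≈ 7.844 (4× faster decay)
  n=3: λ₃ = 27.9π²/3.95² ≈ 17.649 (9× faster decay)
As t → ∞, higher modes decay exponentially faster. The n=1 mode dominates: φ ~ c₁ sin(πx/3.95) e^{-λ₁t}.
Decay rate: λ₁ = 3.1π²/3.95² ≈ 1.961.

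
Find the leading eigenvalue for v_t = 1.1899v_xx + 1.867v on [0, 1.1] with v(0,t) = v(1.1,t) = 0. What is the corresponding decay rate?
Eigenvalues: λₙ = 1.1899n²π²/1.1² - 1.867.
First three modes:
  n=1: λ₁ = 1.1899π²/1.1² - 1.867 ≈ 7.839
  n=2: λ₂ = 4.7596π²/1.1² - 1.867 ≈ 36.956
  n=3: λ₃ = 10.7091π²/1.1² - 1.867 ≈ 85.484
Since 1.1899π²/1.1² ≈ 9.706 > 1.867, all λₙ > 0.
The n=1 mode decays slowest → dominates as t → ∞.
Asymptotic: v ~ c₁ sin(πx/1.1) e^{-λ₁t} with decay rate λ₁ ≈ 7.839.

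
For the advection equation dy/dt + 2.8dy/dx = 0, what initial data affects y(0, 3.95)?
A single point: x = -11.06. The characteristic through (0, 3.95) is x - 2.8t = const, so x = 0 - 2.8·3.95 = -11.06.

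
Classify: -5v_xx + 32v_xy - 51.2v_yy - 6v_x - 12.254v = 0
Parabolic (discriminant = 0).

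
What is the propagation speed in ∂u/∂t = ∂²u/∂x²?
Infinite. The heat equation is parabolic, not hyperbolic, so disturbances propagate instantly.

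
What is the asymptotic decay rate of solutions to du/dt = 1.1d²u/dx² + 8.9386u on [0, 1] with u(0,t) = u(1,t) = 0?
Eigenvalues: λₙ = 1.1n²π²/1² - 8.9386.
First three modes:
  n=1: λ₁ = 1.1π² - 8.9386 ≈ 1.918
  n=2: λ₂ = 4.4π² - 8.9386 ≈ 34.488
  n=3: λ₃ = 9.9π² - 8.9386 ≈ 88.77
Since 1.1π² ≈ 10.857 > 8.9386, all λₙ > 0.
The n=1 mode decays slowest → dominates as t → ∞.
Asymptotic: u ~ c₁ sin(πx/1) e^{-λ₁t} with decay rate λ₁ ≈ 1.918.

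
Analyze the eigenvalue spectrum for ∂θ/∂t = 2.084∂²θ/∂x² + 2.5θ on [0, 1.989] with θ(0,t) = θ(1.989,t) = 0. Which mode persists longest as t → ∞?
Eigenvalues: λₙ = 2.084n²π²/1.989² - 2.5.
First three modes:
  n=1: λ₁ = 2.084π²/1.989² - 2.5 ≈ 2.699
  n=2: λ₂ = 8.336π²/1.989² - 2.5 ≈ 18.296
  n=3: λ₃ = 18.756π²/1.989² - 2.5 ≈ 44.292
Since 2.084π²/1.989² ≈ 5.199 > 2.5, all λₙ > 0.
The n=1 mode decays slowest → dominates as t → ∞.
Asymptotic: θ ~ c₁ sin(πx/1.989) e^{-λ₁t} with decay rate λ₁ ≈ 2.699.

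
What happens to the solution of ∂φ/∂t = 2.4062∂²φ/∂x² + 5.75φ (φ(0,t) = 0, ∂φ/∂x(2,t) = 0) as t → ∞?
φ grows unboundedly. Reaction dominates diffusion (r=5.75 > κπ²/(4L²)≈1.48); solution grows exponentially.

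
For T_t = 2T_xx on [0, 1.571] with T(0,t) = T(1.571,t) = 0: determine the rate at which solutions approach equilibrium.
Eigenvalues: λₙ = 2n²π²/1.571².
First three modes:
  n=1: λ₁ = 2π²/1.571² ≈ 7.998
  n=2: λ₂ = 8π²/1.571² ≈ 31.992 (4× faster decay)
  n=3: λ₃ = 18π²/1.571² ≈ 71.981 (9× faster decay)
As t → ∞, higher modes decay exponentially faster. The n=1 mode dominates: T ~ c₁ sin(πx/1.571) e^{-λ₁t}.
Decay rate: λ₁ = 2π²/1.571² ≈ 7.998.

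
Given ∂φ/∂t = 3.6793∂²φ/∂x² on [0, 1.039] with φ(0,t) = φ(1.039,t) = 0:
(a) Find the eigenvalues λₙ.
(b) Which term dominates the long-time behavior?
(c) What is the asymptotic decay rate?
Eigenvalues: λₙ = 3.6793n²π²/1.039².
First three modes:
  n=1: λ₁ = 3.6793π²/1.039² ≈ 33.638
  n=2: λ₂ = 14.7172π²/1.039² ≈ 134.553 (4× faster decay)
  n=3: λ₃ = 33.1137π²/1.039² ≈ 302.745 (9× faster decay)
As t → ∞, higher modes decay exponentially faster. The n=1 mode dominates: φ ~ c₁ sin(πx/1.039) e^{-λ₁t}.
Decay rate: λ₁ = 3.6793π²/1.039² ≈ 33.638.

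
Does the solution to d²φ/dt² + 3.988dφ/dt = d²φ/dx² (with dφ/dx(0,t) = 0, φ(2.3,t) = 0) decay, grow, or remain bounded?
φ → 0. Damping (γ=3.988) dissipates energy; oscillations decay exponentially.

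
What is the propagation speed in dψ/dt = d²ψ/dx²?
Infinite. The heat equation is parabolic, not hyperbolic, so disturbances propagate instantly.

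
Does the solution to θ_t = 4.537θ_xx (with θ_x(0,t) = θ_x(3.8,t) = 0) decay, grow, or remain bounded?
θ → constant (steady state). Heat is conserved (no flux at boundaries); solution approaches the spatial average.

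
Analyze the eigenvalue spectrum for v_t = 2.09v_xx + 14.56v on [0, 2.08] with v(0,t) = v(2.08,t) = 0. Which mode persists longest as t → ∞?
Eigenvalues: λₙ = 2.09n²π²/2.08² - 14.56.
First three modes:
  n=1: λ₁ = 2.09π²/2.08² - 14.56 ≈ -9.792
  n=2: λ₂ = 8.36π²/2.08² - 14.56 ≈ 4.511
  n=3: λ₃ = 18.81π²/2.08² - 14.56 ≈ 28.35
Since 2.09π²/2.08² ≈ 4.768 < 14.56, λ₁ < 0.
The n=1 mode grows fastest (−λₙ is largest for n=1) → dominates.
Asymptotic: v ~ c₁ sin(πx/2.08) e^{9.792t} (exponential growth at rate −λ₁ ≈ 9.792).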